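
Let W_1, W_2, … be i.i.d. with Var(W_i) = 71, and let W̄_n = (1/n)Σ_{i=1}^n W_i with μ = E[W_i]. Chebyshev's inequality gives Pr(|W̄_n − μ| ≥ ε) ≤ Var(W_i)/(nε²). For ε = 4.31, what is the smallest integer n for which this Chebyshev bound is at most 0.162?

24

Require 71/(n·4.31²) ≤ 0.162, i.e. n ≥ 71/(0.162·4.31²) = 23.593.
The smallest integer n is 24.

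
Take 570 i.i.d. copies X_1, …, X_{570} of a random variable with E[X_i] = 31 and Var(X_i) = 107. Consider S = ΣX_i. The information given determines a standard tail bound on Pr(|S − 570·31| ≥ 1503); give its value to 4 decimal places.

0.0270

With mean and variance of each term known, Chebyshev's inequality bounds the deviation of the sum (or sample mean).
Var(S) = n·Var(X_i) = 570·107 = 60990.
Chebyshev: Pr(|S − 570·31| ≥ 1503) ≤ Var(S)/1503² = 60990/2259009 = 0.0270.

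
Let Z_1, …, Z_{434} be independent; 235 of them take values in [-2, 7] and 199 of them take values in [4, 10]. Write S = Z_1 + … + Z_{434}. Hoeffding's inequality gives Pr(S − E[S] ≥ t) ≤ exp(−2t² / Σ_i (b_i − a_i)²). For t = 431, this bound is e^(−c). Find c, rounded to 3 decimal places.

Σ(b_i − a_i)² = 235·9² + 199·6² = 26199.
c = 2t² / 26199 = 2·431² / 26199 = 14.1808.

14.181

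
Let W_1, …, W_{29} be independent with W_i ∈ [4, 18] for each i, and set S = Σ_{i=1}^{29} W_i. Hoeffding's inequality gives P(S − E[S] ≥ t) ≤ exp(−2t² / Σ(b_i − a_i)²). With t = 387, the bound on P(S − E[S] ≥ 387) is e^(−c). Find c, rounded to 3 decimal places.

52.698

Σ(b_i − a_i)² = 29·(14)² = 5684.
c = 2t²/5684 = 2·387²/5684 = 52.6985.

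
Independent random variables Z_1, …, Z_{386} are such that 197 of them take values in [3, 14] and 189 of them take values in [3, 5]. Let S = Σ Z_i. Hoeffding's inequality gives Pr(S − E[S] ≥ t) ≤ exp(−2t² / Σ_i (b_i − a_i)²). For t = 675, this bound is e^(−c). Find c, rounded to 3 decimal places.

Σ(b_i − a_i)² = 197·11² + 189·2² = 24593.
c = 2t² / 24593 = 2·675² / 24593 = 37.0532.

37.053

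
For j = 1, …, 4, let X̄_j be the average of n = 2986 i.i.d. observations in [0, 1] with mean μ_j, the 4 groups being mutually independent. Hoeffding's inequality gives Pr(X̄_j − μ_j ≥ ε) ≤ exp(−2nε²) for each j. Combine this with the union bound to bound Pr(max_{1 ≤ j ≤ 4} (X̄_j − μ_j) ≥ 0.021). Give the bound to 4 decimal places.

Per-experiment Hoeffding bound: exp(−2·2986·0.021²) = exp(−2.63365) = 0.071816.
Union bound over 4 events: 4·0.071816 = 0.28726.

0.2873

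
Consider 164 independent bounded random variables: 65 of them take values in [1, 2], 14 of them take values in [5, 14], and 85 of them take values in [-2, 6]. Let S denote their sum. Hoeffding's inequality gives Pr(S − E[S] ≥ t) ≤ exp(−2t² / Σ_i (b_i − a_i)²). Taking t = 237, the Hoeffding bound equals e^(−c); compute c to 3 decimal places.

16.921

Σ(b_i − a_i)² = 65·1² + 14·9² + 85·8² = 6639.
c = 2t² / 6639 = 2·237² / 6639 = 16.9209.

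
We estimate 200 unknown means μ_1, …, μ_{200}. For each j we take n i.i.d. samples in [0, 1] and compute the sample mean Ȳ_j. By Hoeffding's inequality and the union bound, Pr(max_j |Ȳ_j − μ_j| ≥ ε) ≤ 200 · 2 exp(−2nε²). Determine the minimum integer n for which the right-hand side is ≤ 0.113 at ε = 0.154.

Need 2·200·exp(−2nε²) ≤ 0.113, i.e. exp(−2nε²) ≤ 0.113/400.
So 2nε² ≥ ln(400/0.113) = 8.171832.
Hence n ≥ 8.171832/(2·0.154²) = 172.285.
The smallest integer n is 173.

173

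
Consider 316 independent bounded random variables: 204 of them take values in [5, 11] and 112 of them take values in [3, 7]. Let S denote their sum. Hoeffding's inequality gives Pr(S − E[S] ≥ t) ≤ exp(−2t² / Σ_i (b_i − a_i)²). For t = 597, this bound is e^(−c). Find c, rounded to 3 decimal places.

Σ(b_i − a_i)² = 204·6² + 112·4² = 9136.
c = 2t² / 9136 = 2·597² / 9136 = 78.0230.

78.023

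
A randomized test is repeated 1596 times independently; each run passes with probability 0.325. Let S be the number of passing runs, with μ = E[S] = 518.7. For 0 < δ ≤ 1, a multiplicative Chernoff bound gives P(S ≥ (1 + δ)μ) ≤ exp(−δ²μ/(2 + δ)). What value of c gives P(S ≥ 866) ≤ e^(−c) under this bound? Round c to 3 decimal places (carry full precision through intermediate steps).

Write 866 = (1 + δ)μ, so δ = 866/518.7 − 1 = 0.6695585…
Then the exponent is δ²μ/(2 + δ) = (866 − μ)² / (μ·(2 + δ)) = 87.107164.

87.107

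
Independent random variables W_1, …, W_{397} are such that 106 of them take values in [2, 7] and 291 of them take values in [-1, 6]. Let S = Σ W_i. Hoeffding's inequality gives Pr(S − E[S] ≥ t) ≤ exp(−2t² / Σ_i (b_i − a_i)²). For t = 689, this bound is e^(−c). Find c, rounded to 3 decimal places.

56.150

Σ(b_i − a_i)² = 106·5² + 291·7² = 16909.
c = 2t² / 16909 = 2·689² / 16909 = 56.1501.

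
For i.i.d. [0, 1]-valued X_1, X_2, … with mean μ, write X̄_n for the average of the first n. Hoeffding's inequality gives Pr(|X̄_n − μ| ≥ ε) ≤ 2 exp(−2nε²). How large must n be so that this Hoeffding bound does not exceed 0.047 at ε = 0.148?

Require 2·exp(−2nε²) ≤ 0.047, i.e. 2nε² ≥ ln(2/0.047) = 3.750755.
So n ≥ 3.750755 / (2·0.148²) = 85.618.
The smallest integer n is 86.

86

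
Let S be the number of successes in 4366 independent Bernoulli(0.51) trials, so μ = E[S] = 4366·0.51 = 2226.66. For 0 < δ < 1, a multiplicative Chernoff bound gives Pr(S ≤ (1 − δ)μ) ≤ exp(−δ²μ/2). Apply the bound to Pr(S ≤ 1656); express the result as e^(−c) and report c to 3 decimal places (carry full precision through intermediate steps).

Write 1656 = (1 − δ)μ, so δ = 1 − 1656/2226.66 = 0.2562852…
Then the exponent is δ²μ/2 = (μ − 1656)²/(2μ) = 73.125856.

73.126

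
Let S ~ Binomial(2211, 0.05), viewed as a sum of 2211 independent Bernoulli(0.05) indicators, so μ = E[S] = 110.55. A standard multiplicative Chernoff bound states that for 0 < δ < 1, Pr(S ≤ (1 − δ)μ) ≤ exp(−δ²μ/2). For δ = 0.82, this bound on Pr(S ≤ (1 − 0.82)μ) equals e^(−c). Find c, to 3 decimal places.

c = δ²μ/2 = 0.82²·110.55/2 = 37.1669.

37.167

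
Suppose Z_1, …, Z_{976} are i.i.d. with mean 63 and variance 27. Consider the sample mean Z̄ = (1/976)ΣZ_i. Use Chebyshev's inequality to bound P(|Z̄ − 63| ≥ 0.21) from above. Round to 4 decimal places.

0.6273

Var(Z̄) = Var(Z_i)/n = 27/976 = 0.027664.
Chebyshev: P(|Z̄ − 63| ≥ 0.21) ≤ Var(Z̄)/(0.21)² = 27/(976·0.21²) = 0.6273.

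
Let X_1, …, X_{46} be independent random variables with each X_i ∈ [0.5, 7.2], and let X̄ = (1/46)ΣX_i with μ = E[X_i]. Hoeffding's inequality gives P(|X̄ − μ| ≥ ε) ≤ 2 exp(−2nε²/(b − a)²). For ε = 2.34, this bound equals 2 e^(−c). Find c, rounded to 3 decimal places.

11.222

c = 2nε²/(b − a)² = 2·46·2.34² / 6.7² = 11.2220.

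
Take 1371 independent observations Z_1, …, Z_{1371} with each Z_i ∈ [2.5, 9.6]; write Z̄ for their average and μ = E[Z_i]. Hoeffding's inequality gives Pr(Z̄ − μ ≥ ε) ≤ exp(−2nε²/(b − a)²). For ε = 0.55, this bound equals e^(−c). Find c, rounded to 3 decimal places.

c = 2nε²/(b − a)² = 2·1371·0.55² / 7.1² = 16.4542.

16.454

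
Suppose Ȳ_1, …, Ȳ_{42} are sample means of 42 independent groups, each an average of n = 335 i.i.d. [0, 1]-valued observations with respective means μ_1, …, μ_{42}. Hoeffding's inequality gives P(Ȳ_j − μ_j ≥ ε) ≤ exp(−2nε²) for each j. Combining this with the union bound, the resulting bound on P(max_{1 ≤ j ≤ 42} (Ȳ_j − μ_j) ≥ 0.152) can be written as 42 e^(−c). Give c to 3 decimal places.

Union bound over the 42 events: P(max_{1 ≤ j ≤ 42} (Ȳ_j − μ_j) ≥ 0.152) ≤ 42·exp(−2nε²) = 42 exp(−2·335·0.152²).
So c = 2·335·0.152² = 15.4797.

15.480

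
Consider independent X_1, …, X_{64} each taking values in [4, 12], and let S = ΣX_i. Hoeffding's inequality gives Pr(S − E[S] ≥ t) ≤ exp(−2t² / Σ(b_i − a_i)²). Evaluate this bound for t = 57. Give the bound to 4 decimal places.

0.2047

Σ(b_i − a_i)² = 64·(8)² = 4096.
Exponent = 2·57²/4096 = 1.5864.
Bound = exp(−1.5864) = 0.20466.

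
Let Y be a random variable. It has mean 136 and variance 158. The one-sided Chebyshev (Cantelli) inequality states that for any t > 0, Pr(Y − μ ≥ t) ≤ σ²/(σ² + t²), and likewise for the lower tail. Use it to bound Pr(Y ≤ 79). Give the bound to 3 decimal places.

Here σ² = 158 and t = 57, so σ² + t² = 3407.
Cantelli's bound: 158/3407 = 0.0464.

0.046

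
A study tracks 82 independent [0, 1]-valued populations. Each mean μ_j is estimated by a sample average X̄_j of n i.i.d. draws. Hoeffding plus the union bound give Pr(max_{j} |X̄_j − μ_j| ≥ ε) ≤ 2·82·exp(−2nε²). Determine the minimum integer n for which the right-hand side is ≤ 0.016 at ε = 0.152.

Need 2·82·exp(−2nε²) ≤ 0.016, i.e. exp(−2nε²) ≤ 0.016/164.
So 2nε² ≥ ln(164/0.016) = 9.235033.
Hence n ≥ 9.235033/(2·0.152²) = 199.858.
The smallest integer n is 200.

200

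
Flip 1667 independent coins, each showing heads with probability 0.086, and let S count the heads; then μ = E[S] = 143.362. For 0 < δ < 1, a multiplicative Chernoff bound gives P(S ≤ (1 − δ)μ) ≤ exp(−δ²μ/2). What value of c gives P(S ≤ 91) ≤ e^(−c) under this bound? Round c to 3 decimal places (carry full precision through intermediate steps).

Write 91 = (1 − δ)μ, so δ = 1 − 91/143.362 = 0.3652432…
Then the exponent is δ²μ/2 = (μ − 91)²/(2μ) = 9.562433.

9.562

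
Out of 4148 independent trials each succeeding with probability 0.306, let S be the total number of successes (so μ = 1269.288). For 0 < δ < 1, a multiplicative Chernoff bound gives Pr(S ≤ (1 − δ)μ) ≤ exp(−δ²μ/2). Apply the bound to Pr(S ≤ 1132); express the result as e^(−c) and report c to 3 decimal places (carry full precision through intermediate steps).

7.425

Write 1132 = (1 − δ)μ, so δ = 1 − 1132/1269.288 = 0.1081614…
Then the exponent is δ²μ/2 = (μ − 1132)²/(2μ) = 7.424633.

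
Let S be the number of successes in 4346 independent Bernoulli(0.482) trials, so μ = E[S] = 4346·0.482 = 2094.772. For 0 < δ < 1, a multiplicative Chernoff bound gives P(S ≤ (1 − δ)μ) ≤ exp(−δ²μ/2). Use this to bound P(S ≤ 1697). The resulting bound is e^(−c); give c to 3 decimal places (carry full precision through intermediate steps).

37.766

Write 1697 = (1 − δ)μ, so δ = 1 − 1697/2094.772 = 0.189888…
Then the exponent is δ²μ/2 = (μ − 1697)²/(2μ) = 37.766059.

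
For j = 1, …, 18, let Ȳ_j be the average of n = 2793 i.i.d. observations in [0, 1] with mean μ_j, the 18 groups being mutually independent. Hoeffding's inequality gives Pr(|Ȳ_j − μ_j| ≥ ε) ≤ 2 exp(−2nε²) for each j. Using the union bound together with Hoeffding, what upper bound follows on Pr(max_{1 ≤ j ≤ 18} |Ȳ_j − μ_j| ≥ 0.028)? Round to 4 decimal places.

0.4512

Per-experiment Hoeffding bound: 2·exp(−2·2793·0.028²) = 2·exp(−4.37942) = 0.025065.
Union bound over 18 events: 18·0.025065 = 0.45117.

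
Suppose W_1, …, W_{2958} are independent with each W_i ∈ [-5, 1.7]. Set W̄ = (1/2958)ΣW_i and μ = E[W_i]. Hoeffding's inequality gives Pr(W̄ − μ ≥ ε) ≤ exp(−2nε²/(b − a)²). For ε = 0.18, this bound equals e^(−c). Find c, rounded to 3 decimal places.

c = 2nε²/(b − a)² = 2·2958·0.18² / 6.7² = 4.2700.

4.270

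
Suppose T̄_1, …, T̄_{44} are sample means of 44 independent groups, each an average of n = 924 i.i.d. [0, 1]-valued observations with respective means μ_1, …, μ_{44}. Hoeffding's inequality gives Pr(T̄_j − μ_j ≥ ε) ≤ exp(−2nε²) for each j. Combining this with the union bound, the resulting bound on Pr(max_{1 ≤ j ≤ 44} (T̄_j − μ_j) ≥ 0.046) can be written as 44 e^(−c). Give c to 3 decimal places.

3.910

Union bound over the 44 events: Pr(max_{1 ≤ j ≤ 44} (T̄_j − μ_j) ≥ 0.046) ≤ 44·exp(−2nε²) = 44 exp(−2·924·0.046²).
So c = 2·924·0.046² = 3.9104.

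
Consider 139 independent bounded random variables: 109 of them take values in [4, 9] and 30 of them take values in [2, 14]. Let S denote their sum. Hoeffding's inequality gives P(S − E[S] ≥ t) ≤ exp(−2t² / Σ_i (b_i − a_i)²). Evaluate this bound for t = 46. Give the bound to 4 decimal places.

0.5484

Σ(b_i − a_i)² = 109·5² + 30·12² = 7045.
Exponent = 2·46² / 7045 = 0.60071.
Bound = exp(−0.60071) = 0.54842.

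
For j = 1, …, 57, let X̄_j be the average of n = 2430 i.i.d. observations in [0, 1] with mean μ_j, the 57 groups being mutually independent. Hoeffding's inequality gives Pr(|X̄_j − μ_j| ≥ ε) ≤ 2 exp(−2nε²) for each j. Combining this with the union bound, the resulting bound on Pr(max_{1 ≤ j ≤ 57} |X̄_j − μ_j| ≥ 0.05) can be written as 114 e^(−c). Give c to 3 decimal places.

12.150

Union bound over the 57 events: Pr(max_{1 ≤ j ≤ 57} |X̄_j − μ_j| ≥ 0.05) ≤ 57·2·exp(−2nε²) = 114 exp(−2·2430·0.05²).
So c = 2·2430·0.05² = 12.1500.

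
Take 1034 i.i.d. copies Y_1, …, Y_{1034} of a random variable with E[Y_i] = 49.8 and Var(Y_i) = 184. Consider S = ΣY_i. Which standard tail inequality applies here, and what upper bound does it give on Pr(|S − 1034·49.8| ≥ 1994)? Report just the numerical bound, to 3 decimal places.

0.048

With mean and variance of each term known, Chebyshev's inequality bounds the deviation of the sum (or sample mean).
Var(S) = n·Var(Y_i) = 1034·184 = 190256.
Chebyshev: Pr(|S − 1034·49.8| ≥ 1994) ≤ Var(S)/1994² = 190256/3976036 = 0.0479.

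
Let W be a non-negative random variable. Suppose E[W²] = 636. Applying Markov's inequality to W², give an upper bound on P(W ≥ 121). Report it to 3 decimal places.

0.043

Since W ≥ 0, the event {W ≥ 121} is the same as {W² ≥ 14641}.
Markov's inequality applied to W² gives P(W² ≥ 14641) ≤ E[W²]/14641 = 636/14641 = 0.0434.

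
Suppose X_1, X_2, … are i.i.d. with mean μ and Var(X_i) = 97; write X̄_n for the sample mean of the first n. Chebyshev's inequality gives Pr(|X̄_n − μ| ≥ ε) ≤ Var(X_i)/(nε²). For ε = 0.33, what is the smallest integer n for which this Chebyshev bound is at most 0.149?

5979

Require 97/(n·0.33²) ≤ 0.149, i.e. n ≥ 97/(0.149·0.33²) = 5978.023.
The smallest integer n is 5979.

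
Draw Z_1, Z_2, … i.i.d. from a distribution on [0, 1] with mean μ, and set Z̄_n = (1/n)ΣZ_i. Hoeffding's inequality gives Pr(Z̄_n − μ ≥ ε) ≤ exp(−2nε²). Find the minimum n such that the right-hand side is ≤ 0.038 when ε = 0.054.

561

Require exp(−2nε²) ≤ 0.038, i.e. 2nε² ≥ ln(1/0.038) = 3.270169.
So n ≥ 3.270169 / (2·0.054²) = 560.729.
The smallest integer n is 561.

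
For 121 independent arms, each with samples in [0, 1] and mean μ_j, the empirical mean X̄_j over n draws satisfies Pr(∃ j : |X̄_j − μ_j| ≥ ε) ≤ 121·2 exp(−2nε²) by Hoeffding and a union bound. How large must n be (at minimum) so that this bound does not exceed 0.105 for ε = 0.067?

863

Need 2·121·exp(−2nε²) ≤ 0.105, i.e. exp(−2nε²) ≤ 0.105/242.
So 2nε² ≥ ln(242/0.105) = 7.742733.
Hence n ≥ 7.742733/(2·0.067²) = 862.412.
The smallest integer n is 863.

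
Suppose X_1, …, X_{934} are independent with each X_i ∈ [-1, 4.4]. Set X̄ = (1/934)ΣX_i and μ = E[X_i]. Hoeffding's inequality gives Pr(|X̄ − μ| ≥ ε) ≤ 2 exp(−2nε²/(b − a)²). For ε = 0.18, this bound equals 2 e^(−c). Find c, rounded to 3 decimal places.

c = 2nε²/(b − a)² = 2·934·0.18² / 5.4² = 2.0756.

2.076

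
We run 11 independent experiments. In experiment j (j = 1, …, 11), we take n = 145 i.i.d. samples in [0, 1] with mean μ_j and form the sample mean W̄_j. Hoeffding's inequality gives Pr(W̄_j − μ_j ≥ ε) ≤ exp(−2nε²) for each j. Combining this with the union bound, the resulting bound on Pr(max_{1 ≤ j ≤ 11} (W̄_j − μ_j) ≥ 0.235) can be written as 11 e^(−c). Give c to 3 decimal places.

Union bound over the 11 events: Pr(max_{1 ≤ j ≤ 11} (W̄_j − μ_j) ≥ 0.235) ≤ 11·exp(−2nε²) = 11 exp(−2·145·0.235²).
So c = 2·145·0.235² = 16.0153.

16.015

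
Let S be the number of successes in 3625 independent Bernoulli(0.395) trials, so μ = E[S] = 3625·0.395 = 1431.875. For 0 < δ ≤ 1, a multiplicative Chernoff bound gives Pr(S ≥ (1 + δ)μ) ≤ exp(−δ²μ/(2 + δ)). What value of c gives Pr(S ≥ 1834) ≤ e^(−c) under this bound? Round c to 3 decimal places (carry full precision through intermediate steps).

Write 1834 = (1 + δ)μ, so δ = 1834/1431.875 − 1 = 0.2808381…
Then the exponent is δ²μ/(2 + δ) = (1834 − μ)² / (μ·(2 + δ)) = 49.513382.

49.513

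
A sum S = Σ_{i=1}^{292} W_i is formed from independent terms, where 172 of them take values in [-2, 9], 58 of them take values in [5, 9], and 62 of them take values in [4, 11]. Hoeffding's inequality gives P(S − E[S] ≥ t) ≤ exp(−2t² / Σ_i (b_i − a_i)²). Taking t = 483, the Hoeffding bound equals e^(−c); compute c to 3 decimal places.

Σ(b_i − a_i)² = 172·11² + 58·4² + 62·7² = 24778.
c = 2t² / 24778 = 2·483² / 24778 = 18.8303.

18.830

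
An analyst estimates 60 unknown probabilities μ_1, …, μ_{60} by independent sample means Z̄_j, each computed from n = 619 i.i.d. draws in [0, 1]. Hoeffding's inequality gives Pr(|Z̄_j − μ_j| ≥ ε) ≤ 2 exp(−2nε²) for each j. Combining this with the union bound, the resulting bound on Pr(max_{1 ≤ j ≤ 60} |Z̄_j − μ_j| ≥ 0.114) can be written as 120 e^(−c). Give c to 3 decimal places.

16.089

Union bound over the 60 events: Pr(max_{1 ≤ j ≤ 60} |Z̄_j − μ_j| ≥ 0.114) ≤ 60·2·exp(−2nε²) = 120 exp(−2·619·0.114²).
So c = 2·619·0.114² = 16.0890.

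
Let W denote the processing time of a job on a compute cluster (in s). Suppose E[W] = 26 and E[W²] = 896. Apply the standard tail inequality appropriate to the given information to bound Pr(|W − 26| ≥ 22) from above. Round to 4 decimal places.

The first two moments determine the variance, so Chebyshev's inequality is the sharpest standard bound available.
Var(W) = E[W²] − (E[W])² = 896 − 676 = 220.
Chebyshev's inequality: Pr(|W − μ| ≥ t) ≤ Var(W)/t² = 220/484 = 0.4545.

0.4545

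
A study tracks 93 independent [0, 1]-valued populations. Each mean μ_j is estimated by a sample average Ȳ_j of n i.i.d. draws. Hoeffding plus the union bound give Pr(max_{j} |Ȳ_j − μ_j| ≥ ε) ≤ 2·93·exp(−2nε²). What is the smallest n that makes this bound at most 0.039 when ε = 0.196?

Need 2·93·exp(−2nε²) ≤ 0.039, i.e. exp(−2nε²) ≤ 0.039/186.
So 2nε² ≥ ln(186/0.039) = 8.469940.
Hence n ≥ 8.469940/(2·0.196²) = 110.240.
The smallest integer n is 111.

111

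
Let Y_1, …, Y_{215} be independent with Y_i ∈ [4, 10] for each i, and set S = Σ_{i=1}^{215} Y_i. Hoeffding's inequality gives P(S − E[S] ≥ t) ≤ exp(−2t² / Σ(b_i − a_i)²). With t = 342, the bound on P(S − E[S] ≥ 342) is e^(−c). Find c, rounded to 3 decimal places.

30.223

Σ(b_i − a_i)² = 215·(6)² = 7740.
c = 2t²/7740 = 2·342²/7740 = 30.2233.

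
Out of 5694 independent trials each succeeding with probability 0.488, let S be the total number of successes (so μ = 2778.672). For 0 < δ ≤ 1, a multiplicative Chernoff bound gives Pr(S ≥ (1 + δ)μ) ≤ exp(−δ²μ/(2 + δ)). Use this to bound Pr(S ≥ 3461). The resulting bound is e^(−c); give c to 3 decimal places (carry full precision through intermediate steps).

Write 3461 = (1 + δ)μ, so δ = 3461/2778.672 − 1 = 0.245559…
Then the exponent is δ²μ/(2 + δ) = (3461 − μ)² / (μ·(2 + δ)) = 74.614739.

74.615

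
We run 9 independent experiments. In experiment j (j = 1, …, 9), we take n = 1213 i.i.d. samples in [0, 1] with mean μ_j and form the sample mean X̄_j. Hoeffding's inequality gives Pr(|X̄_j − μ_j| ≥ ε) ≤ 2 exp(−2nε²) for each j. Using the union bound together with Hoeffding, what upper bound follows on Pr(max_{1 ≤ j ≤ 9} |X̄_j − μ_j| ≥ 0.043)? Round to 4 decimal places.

0.2028

Per-experiment Hoeffding bound: 2·exp(−2·1213·0.043²) = 2·exp(−4.48567) = 0.022539.
Union bound over 9 events: 9·0.022539 = 0.20285.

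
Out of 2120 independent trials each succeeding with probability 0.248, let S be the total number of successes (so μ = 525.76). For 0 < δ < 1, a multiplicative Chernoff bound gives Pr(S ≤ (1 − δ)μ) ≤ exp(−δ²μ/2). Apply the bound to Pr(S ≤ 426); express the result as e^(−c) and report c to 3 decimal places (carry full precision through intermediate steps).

Write 426 = (1 − δ)μ, so δ = 1 − 426/525.76 = 0.1897444…
Then the exponent is δ²μ/2 = (μ − 426)²/(2μ) = 9.464449.

9.464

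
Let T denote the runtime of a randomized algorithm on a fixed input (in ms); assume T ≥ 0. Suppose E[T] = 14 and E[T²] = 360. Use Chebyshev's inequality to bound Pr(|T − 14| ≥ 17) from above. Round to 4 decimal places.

0.5675

Var(T) = E[T²] − (E[T])² = 360 − 196 = 164.
Chebyshev's inequality: Pr(|T − μ| ≥ t) ≤ Var(T)/t² = 164/289 = 0.5675.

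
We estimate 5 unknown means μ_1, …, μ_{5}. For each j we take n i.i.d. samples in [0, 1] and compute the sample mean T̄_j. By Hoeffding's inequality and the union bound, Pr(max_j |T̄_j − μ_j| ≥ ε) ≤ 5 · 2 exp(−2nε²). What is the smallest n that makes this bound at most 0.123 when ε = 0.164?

Need 2·5·exp(−2nε²) ≤ 0.123, i.e. exp(−2nε²) ≤ 0.123/10.
So 2nε² ≥ ln(10/0.123) = 4.398156.
Hence n ≥ 4.398156/(2·0.164²) = 81.762.
The smallest integer n is 82.

82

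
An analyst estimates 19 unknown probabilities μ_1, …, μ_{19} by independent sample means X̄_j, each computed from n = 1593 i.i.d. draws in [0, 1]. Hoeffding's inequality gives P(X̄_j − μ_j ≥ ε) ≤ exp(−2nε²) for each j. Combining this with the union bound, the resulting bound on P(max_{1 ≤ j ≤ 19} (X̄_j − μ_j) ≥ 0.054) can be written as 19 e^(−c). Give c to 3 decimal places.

9.290

Union bound over the 19 events: P(max_{1 ≤ j ≤ 19} (X̄_j − μ_j) ≥ 0.054) ≤ 19·exp(−2nε²) = 19 exp(−2·1593·0.054²).
So c = 2·1593·0.054² = 9.2904.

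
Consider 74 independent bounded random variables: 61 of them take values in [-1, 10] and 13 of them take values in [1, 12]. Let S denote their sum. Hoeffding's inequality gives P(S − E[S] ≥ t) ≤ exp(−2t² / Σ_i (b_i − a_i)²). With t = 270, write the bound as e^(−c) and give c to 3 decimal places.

16.283

Σ(b_i − a_i)² = 61·11² + 13·11² = 8954.
c = 2t² / 8954 = 2·270² / 8954 = 16.2832.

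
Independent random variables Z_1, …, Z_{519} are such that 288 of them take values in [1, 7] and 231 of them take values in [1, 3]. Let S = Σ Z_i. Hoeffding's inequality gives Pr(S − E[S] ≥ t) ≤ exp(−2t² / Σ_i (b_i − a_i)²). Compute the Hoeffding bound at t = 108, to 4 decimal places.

0.1267

Σ(b_i − a_i)² = 288·6² + 231·2² = 11292.
Exponent = 2·108² / 11292 = 2.06589.
Bound = exp(−2.06589) = 0.12671.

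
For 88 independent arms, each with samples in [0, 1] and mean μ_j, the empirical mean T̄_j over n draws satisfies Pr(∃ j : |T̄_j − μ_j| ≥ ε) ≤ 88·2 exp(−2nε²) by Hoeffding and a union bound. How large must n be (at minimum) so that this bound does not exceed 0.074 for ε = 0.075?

Need 2·88·exp(−2nε²) ≤ 0.074, i.e. exp(−2nε²) ≤ 0.074/176.
So 2nε² ≥ ln(176/0.074) = 7.774174.
Hence n ≥ 7.774174/(2·0.075²) = 691.038.
The smallest integer n is 692.

692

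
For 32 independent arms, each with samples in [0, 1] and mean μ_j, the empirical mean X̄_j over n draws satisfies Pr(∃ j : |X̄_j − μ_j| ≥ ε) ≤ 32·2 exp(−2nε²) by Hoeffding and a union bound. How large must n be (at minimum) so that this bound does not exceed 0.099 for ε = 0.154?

Need 2·32·exp(−2nε²) ≤ 0.099, i.e. exp(−2nε²) ≤ 0.099/64.
So 2nε² ≥ ln(64/0.099) = 6.471519.
Hence n ≥ 6.471519/(2·0.154²) = 136.438.
The smallest integer n is 137.

137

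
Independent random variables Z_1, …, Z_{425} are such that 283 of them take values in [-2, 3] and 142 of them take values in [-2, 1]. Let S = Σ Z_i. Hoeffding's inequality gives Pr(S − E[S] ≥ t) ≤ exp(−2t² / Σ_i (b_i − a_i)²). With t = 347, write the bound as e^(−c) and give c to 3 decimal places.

Σ(b_i − a_i)² = 283·5² + 142·3² = 8353.
c = 2t² / 8353 = 2·347² / 8353 = 28.8301.

28.830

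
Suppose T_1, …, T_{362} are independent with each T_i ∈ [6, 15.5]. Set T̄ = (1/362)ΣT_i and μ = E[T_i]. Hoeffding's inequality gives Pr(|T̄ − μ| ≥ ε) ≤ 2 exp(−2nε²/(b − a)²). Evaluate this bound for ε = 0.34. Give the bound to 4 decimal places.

0.7912

Exponent: 2nε²/(b − a)² = 2·362·0.34² / 9.5² = 0.92736.
Bound = 2·exp(−0.92736) = 0.79119.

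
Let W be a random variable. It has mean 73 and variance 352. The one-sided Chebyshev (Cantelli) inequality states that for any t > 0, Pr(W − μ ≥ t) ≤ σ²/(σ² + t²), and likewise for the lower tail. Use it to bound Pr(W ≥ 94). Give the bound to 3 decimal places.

0.444

Here σ² = 352 and t = 21, so σ² + t² = 793.
Cantelli's bound: 352/793 = 0.4439.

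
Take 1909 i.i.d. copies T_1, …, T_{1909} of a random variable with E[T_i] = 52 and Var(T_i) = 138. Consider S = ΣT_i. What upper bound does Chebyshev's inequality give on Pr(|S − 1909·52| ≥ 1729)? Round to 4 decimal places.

0.0881

Var(S) = n·Var(T_i) = 1909·138 = 263442.
Chebyshev: Pr(|S − 1909·52| ≥ 1729) ≤ Var(S)/1729² = 263442/2989441 = 0.0881.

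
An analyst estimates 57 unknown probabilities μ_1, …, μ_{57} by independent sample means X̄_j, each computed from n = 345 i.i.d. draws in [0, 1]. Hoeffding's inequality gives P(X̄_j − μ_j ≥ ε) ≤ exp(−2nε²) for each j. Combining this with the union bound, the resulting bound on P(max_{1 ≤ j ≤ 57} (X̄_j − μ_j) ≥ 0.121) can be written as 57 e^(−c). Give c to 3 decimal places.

10.102

Union bound over the 57 events: P(max_{1 ≤ j ≤ 57} (X̄_j − μ_j) ≥ 0.121) ≤ 57·exp(−2nε²) = 57 exp(−2·345·0.121²).
So c = 2·345·0.121² = 10.1023.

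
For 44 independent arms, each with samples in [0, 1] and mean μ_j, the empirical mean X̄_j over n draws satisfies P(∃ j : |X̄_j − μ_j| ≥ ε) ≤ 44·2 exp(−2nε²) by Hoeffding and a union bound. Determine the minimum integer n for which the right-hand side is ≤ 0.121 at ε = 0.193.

89

Need 2·44·exp(−2nε²) ≤ 0.121, i.e. exp(−2nε²) ≤ 0.121/88.
So 2nε² ≥ ln(88/0.121) = 6.589302.
Hence n ≥ 6.589302/(2·0.193²) = 88.449.
The smallest integer n is 89.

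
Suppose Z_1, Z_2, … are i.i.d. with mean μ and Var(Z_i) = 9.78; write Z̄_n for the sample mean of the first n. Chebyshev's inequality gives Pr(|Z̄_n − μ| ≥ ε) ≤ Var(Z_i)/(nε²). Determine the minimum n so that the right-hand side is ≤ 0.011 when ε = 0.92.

1051

Require 9.78/(n·0.92²) ≤ 0.011, i.e. n ≥ 9.78/(0.011·0.92²) = 1050.438.
The smallest integer n is 1051.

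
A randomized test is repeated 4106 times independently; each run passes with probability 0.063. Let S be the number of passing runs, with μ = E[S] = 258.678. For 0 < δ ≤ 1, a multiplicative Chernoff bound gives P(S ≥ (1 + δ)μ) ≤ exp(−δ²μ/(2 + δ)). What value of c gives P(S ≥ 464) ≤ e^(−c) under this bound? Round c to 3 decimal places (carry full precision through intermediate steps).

Write 464 = (1 + δ)μ, so δ = 464/258.678 − 1 = 0.7937358…
Then the exponent is δ²μ/(2 + δ) = (464 − μ)² / (μ·(2 + δ)) = 58.334588.

58.335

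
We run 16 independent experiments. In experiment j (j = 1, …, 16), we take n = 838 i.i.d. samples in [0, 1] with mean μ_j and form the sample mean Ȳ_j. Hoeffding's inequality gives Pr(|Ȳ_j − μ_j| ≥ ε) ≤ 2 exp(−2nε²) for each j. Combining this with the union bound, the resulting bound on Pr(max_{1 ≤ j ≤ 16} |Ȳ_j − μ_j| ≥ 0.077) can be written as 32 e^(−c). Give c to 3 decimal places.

Union bound over the 16 events: Pr(max_{1 ≤ j ≤ 16} |Ȳ_j − μ_j| ≥ 0.077) ≤ 16·2·exp(−2nε²) = 32 exp(−2·838·0.077²).
So c = 2·838·0.077² = 9.9370.

9.937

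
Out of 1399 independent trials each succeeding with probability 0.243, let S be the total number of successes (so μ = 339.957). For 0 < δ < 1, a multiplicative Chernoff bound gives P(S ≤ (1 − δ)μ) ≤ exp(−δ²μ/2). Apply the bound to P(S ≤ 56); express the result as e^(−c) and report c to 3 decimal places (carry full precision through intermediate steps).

118.591

Write 56 = (1 − δ)μ, so δ = 1 − 56/339.957 = 0.8352733…
Then the exponent is δ²μ/2 = (μ − 56)²/(2μ) = 118.590848.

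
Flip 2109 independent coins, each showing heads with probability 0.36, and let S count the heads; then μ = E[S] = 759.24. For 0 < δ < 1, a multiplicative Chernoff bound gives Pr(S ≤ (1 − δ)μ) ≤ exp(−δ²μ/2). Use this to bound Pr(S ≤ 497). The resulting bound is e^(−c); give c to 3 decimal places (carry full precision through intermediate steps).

45.289

Write 497 = (1 − δ)μ, so δ = 1 − 497/759.24 = 0.345398…
Then the exponent is δ²μ/2 = (μ − 497)²/(2μ) = 45.288590.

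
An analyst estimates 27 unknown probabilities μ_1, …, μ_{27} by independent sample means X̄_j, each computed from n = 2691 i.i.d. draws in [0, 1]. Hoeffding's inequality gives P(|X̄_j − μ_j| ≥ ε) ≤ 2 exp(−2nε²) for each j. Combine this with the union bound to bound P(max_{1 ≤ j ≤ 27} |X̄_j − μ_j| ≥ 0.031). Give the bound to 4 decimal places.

0.3063

Per-experiment Hoeffding bound: 2·exp(−2·2691·0.031²) = 2·exp(−5.17210) = 0.011345.
Union bound over 27 events: 27·0.011345 = 0.30632.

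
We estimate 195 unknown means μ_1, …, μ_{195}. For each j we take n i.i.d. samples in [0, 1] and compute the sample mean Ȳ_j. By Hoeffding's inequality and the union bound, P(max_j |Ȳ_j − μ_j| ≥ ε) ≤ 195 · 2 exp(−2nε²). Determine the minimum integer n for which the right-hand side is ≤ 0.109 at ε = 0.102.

Need 2·195·exp(−2nε²) ≤ 0.109, i.e. exp(−2nε²) ≤ 0.109/390.
So 2nε² ≥ ln(390/0.109) = 8.182554.
Hence n ≥ 8.182554/(2·0.102²) = 393.241.
The smallest integer n is 394.

394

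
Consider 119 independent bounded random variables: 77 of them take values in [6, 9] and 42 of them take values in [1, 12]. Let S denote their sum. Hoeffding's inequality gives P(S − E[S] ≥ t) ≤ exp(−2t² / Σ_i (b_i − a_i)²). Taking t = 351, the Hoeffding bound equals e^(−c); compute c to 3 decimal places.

42.667

Σ(b_i − a_i)² = 77·3² + 42·11² = 5775.
c = 2t² / 5775 = 2·351² / 5775 = 42.6670.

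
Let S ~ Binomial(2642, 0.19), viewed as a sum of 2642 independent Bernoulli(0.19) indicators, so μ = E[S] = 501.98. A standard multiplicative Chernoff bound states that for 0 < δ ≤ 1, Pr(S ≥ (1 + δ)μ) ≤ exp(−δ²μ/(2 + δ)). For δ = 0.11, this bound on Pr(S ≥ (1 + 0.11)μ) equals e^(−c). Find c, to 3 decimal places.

2.879

c = δ²μ/(2 + δ) = 0.11²·501.98/(2 + 0.11) = 2.8787.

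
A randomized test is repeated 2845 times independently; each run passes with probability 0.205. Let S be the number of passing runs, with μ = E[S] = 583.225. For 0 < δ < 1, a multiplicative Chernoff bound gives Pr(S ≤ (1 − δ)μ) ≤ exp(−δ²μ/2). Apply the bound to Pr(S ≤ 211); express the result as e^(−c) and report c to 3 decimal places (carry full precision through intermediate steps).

Write 211 = (1 − δ)μ, so δ = 1 − 211/583.225 = 0.6382185…
Then the exponent is δ²μ/2 = (μ − 211)²/(2μ) = 118.780445.

118.780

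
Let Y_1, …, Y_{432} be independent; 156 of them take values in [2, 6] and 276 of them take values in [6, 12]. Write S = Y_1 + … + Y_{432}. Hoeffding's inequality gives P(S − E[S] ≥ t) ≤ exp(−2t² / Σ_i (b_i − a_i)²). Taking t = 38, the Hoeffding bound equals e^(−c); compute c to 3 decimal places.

0.232

Σ(b_i − a_i)² = 156·4² + 276·6² = 12432.
c = 2t² / 12432 = 2·38² / 12432 = 0.2323.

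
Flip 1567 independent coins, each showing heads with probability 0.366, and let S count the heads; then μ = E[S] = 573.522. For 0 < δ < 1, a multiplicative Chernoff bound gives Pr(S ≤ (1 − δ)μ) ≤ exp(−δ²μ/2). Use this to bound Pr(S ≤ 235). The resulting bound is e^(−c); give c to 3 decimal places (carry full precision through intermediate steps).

Write 235 = (1 − δ)μ, so δ = 1 − 235/573.522 = 0.5902511…
Then the exponent is δ²μ/2 = (μ − 235)²/(2μ) = 99.906494.

99.906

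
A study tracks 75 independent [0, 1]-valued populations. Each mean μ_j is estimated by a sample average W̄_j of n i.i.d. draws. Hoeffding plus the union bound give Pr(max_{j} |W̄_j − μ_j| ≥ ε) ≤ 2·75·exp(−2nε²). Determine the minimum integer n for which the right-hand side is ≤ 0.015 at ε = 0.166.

Need 2·75·exp(−2nε²) ≤ 0.015, i.e. exp(−2nε²) ≤ 0.015/150.
So 2nε² ≥ ln(150/0.015) = 9.210340.
Hence n ≥ 9.210340/(2·0.166²) = 167.120.
The smallest integer n is 168.

168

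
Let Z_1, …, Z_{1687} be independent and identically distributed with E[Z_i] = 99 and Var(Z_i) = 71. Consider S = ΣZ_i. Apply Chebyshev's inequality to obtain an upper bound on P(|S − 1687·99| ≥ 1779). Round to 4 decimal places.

0.0378

Var(S) = n·Var(Z_i) = 1687·71 = 119777.
Chebyshev: P(|S − 1687·99| ≥ 1779) ≤ Var(S)/1779² = 119777/3164841 = 0.0378.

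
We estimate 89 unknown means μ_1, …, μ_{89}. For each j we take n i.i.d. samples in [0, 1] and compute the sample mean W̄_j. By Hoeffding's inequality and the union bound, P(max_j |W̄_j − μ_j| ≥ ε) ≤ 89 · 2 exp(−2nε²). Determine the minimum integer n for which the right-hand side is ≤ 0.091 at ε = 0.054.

1300

Need 2·89·exp(−2nε²) ≤ 0.091, i.e. exp(−2nε²) ≤ 0.091/178.
So 2nε² ≥ ln(178/0.091) = 7.578679.
Hence n ≥ 7.578679/(2·0.054²) = 1299.499.
The smallest integer n is 1300.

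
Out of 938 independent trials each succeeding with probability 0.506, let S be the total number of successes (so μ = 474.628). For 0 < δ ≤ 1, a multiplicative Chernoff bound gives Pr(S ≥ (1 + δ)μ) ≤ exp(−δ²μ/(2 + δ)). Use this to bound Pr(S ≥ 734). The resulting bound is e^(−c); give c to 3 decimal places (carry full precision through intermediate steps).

55.661

Write 734 = (1 + δ)μ, so δ = 734/474.628 − 1 = 0.5464743…
Then the exponent is δ²μ/(2 + δ) = (734 − μ)² / (μ·(2 + δ)) = 55.661324.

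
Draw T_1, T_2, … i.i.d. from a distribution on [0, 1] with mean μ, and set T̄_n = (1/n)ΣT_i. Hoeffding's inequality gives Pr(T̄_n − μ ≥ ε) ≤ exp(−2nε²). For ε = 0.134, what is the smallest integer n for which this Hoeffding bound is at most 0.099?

Require exp(−2nε²) ≤ 0.099, i.e. 2nε² ≥ ln(1/0.099) = 2.312635.
So n ≥ 2.312635 / (2·0.134²) = 64.397.
The smallest integer n is 65.

65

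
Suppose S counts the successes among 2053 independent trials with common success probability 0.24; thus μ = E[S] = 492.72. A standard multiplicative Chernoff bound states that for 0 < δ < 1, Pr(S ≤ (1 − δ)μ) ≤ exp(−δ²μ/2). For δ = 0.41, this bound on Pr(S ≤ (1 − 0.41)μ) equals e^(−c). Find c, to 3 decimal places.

c = δ²μ/2 = 0.41²·492.72/2 = 41.4131.

41.413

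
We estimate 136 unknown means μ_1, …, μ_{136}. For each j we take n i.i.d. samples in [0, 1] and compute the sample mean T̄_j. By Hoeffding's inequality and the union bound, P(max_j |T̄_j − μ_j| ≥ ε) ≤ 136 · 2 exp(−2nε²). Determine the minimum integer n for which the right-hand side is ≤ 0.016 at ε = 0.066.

1119

Need 2·136·exp(−2nε²) ≤ 0.016, i.e. exp(−2nε²) ≤ 0.016/272.
So 2nε² ≥ ln(272/0.016) = 9.740969.
Hence n ≥ 9.740969/(2·0.066²) = 1118.109.
The smallest integer n is 1119.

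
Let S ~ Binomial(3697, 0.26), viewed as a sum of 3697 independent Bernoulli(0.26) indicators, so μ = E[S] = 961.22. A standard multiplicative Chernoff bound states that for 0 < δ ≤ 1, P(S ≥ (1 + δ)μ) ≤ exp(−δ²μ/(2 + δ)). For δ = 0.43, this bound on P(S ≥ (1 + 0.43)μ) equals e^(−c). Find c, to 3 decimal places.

c = δ²μ/(2 + δ) = 0.43²·961.22/(2 + 0.43) = 73.1397.

73.140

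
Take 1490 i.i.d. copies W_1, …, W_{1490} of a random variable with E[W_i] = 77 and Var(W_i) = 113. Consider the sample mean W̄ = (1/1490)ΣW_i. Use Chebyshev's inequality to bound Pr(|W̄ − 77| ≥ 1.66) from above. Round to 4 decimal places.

Var(W̄) = Var(W_i)/n = 113/1490 = 0.075839.
Chebyshev: Pr(|W̄ − 77| ≥ 1.66) ≤ Var(W̄)/(1.66)² = 113/(1490·1.66²) = 0.0275.

0.0275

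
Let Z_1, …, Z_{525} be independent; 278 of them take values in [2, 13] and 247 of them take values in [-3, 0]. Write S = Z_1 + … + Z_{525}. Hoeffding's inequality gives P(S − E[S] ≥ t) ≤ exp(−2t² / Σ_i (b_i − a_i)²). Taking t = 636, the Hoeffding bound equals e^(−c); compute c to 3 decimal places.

Σ(b_i − a_i)² = 278·11² + 247·3² = 35861.
c = 2t² / 35861 = 2·636² / 35861 = 22.5591.

22.559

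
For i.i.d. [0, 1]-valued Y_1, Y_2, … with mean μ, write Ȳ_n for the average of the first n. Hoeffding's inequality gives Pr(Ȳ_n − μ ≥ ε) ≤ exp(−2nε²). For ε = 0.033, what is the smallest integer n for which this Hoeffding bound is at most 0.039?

Require exp(−2nε²) ≤ 0.039, i.e. 2nε² ≥ ln(1/0.039) = 3.244194.
So n ≥ 3.244194 / (2·0.033²) = 1489.529.
The smallest integer n is 1490.

1490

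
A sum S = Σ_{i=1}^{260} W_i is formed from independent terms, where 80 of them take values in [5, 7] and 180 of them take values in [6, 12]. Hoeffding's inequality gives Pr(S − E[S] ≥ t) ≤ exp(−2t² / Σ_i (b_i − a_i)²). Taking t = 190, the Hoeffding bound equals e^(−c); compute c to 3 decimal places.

Σ(b_i − a_i)² = 80·2² + 180·6² = 6800.
c = 2t² / 6800 = 2·190² / 6800 = 10.6176.

10.618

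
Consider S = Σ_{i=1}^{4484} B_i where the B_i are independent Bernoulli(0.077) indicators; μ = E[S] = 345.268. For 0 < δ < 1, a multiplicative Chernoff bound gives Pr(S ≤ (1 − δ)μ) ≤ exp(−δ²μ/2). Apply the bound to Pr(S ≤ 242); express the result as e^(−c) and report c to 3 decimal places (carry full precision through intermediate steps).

15.443

Write 242 = (1 − δ)μ, so δ = 1 − 242/345.268 = 0.2990952…
Then the exponent is δ²μ/2 = (μ − 242)²/(2μ) = 15.443481.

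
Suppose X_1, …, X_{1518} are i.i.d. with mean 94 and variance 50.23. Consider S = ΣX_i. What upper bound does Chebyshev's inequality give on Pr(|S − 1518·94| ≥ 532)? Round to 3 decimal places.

Var(S) = n·Var(X_i) = 1518·50.23 = 76249.14.
Chebyshev: Pr(|S − 1518·94| ≥ 532) ≤ Var(S)/532² = 76249.14/283024 = 0.2694.

0.269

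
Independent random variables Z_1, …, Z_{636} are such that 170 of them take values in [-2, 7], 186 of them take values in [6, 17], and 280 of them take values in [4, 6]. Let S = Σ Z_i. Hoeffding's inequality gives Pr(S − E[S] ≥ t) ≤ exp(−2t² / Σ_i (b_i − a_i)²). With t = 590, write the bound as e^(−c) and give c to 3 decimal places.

Σ(b_i − a_i)² = 170·9² + 186·11² + 280·2² = 37396.
c = 2t² / 37396 = 2·590² / 37396 = 18.6170.

18.617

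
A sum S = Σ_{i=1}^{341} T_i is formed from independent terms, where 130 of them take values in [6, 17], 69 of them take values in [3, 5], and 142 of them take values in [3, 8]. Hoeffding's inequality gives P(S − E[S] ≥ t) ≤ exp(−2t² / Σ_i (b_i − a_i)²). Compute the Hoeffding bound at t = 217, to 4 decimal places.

0.0081

Σ(b_i − a_i)² = 130·11² + 69·2² + 142·5² = 19556.
Exponent = 2·217² / 19556 = 4.81581.
Bound = exp(−4.81581) = 0.00810.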